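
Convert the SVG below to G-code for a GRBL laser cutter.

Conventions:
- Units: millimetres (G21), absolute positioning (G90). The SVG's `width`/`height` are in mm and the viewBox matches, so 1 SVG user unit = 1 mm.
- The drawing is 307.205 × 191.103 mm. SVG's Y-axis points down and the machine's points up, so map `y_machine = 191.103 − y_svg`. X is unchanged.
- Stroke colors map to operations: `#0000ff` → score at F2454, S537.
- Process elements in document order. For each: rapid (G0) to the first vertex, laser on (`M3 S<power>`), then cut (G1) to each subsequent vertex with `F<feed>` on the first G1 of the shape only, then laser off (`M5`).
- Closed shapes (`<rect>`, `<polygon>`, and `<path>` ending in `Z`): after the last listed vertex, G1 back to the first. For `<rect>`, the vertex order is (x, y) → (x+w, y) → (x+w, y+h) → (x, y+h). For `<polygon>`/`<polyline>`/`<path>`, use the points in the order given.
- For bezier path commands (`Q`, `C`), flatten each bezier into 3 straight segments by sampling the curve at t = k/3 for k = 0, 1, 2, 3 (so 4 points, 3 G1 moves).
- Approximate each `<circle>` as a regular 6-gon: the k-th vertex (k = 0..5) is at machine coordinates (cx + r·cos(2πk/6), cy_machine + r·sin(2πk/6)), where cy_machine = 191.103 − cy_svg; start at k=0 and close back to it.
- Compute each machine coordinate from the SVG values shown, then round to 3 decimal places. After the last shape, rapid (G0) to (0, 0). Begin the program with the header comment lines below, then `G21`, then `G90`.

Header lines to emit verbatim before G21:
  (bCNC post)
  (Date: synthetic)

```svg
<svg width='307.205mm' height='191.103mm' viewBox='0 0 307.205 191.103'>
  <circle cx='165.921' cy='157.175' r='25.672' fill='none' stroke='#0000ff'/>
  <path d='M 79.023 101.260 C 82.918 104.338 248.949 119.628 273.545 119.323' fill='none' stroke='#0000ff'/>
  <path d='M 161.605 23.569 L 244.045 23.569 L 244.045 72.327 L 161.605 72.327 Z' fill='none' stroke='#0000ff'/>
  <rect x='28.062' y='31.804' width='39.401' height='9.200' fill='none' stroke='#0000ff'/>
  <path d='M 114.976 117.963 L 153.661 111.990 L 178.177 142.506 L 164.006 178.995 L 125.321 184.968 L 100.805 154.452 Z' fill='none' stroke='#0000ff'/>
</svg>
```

(bCNC post)
(Date: synthetic)
G21
G90
G0 X191.593 Y33.928
M3 S537
G1 X178.757 Y56.161 F2454
G1 X153.085 Y56.161
G1 X140.249 Y33.928
G1 X153.085 Y11.695
G1 X178.757 Y11.695
G1 X191.593 Y33.928
M5
G0 X79.023 Y89.843
M3 S537
G1 X125.720 Y83.724 F2454
G1 X213.047 Y75.643
G1 X273.545 Y71.780
M5
G0 X161.605 Y167.534
M3 S537
G1 X244.045 Y167.534 F2454
G1 X244.045 Y118.776
G1 X161.605 Y118.776
G1 X161.605 Y167.534
M5
G0 X28.062 Y159.299
M3 S537
G1 X67.463 Y159.299 F2454
G1 X67.463 Y150.099
G1 X28.062 Y150.099
G1 X28.062 Y159.299
M5
G0 X114.976 Y73.140
M3 S537
G1 X153.661 Y79.113 F2454
G1 X178.177 Y48.597
G1 X164.006 Y12.108
G1 X125.321 Y6.135
G1 X100.805 Y36.651
G1 X114.976 Y73.140
M5
G0 X0.000 Y0.000

Since the viewBox matches the mm dimensions, user units are millimetres directly. The only transform is the Y-flip y_m = 191.103 − y_svg.

Shape 1 is a circle drawn with `<circle>`. Its stroke #0000ff means score at S537, F2454. After flipping Y the toolpath is (191.593,33.928) → (178.757,56.161) → (153.085,56.161) → (140.249,33.928) → (153.085,11.695) → (178.757,11.695) → (191.593,33.928), returning to the start.

Shape 2 is a cubic bezier drawn with `<path>`. Its stroke #0000ff means score at S537, F2454. After flipping Y the toolpath is (79.023,89.843) → (125.720,83.724) → (213.047,75.643) → (273.545,71.780).

Shape 3 is a rectangle drawn with `<path>`. Its stroke #0000ff means score at S537, F2454. After flipping Y the toolpath is (161.605,167.534) → (244.045,167.534) → (244.045,118.776) → (161.605,118.776) → (161.605,167.534), returning to the start.

Shape 4 is a rectangle drawn with `<rect>`. Its stroke #0000ff means score at S537, F2454. After flipping Y the toolpath is (28.062,159.299) → (67.463,159.299) → (67.463,150.099) → (28.062,150.099) → (28.062,159.299), returning to the start.

Shape 5 is a regular polygon drawn with `<path>`. Its stroke #0000ff means score at S537, F2454. After flipping Y the toolpath is (114.976,73.140) → (153.661,79.113) → (178.177,48.597) → (164.006,12.108) → (125.321,6.135) → (100.805,36.651) → (114.976,73.140), returning to the start.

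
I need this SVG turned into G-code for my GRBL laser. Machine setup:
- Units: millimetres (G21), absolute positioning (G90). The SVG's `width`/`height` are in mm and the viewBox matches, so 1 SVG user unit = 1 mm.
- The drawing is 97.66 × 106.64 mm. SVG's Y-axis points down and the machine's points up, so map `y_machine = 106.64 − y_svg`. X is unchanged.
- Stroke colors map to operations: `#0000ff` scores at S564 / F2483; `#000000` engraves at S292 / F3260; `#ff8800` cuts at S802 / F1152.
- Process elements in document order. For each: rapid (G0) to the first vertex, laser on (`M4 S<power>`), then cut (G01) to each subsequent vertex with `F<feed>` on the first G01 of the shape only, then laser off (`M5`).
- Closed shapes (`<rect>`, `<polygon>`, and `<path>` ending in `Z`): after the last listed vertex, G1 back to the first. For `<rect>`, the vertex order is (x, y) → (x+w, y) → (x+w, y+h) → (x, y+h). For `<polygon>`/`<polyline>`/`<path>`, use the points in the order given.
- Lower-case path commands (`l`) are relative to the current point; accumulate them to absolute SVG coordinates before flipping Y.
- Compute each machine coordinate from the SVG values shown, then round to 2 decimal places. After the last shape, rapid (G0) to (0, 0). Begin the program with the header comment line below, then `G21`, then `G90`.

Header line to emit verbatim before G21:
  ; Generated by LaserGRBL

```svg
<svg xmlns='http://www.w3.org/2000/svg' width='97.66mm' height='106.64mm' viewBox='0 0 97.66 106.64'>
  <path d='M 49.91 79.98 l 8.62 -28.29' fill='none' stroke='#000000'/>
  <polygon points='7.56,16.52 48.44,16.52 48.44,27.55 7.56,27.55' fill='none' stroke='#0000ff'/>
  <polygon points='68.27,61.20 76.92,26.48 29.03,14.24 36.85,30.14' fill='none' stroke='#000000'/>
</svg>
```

1 u = 1 mm; y_m = 106.64 − y.

[1] `<path>` line segment, #000000→engrave S292 F3260: (49.91,26.66) → (58.53,54.95)

[2] `<polygon>` rectangle, #0000ff→score S564 F2483: (7.56,90.12) → (48.44,90.12) → (48.44,79.09) → (7.56,79.09) → (7.56,90.12) (closed)

[3] `<polygon>` closed polygon, #000000→engrave S292 F3260: (68.27,45.44) → (76.92,80.16) → (29.03,92.40) → (36.85,76.50) → (68.27,45.44) (closed)

; Generated by LaserGRBL
G21
G90
G0 X49.91 Y26.66
M4 S292
G01 X58.53 Y54.95 F3260
M5
G0 X7.56 Y90.12
M4 S564
G01 X48.44 Y90.12 F2483
G01 X48.44 Y79.09
G01 X7.56 Y79.09
G01 X7.56 Y90.12
M5
G0 X68.27 Y45.44
M4 S292
G01 X76.92 Y80.16 F3260
G01 X29.03 Y92.40
G01 X36.85 Y76.50
G01 X68.27 Y45.44
M5
G0 X0.00 Y0.00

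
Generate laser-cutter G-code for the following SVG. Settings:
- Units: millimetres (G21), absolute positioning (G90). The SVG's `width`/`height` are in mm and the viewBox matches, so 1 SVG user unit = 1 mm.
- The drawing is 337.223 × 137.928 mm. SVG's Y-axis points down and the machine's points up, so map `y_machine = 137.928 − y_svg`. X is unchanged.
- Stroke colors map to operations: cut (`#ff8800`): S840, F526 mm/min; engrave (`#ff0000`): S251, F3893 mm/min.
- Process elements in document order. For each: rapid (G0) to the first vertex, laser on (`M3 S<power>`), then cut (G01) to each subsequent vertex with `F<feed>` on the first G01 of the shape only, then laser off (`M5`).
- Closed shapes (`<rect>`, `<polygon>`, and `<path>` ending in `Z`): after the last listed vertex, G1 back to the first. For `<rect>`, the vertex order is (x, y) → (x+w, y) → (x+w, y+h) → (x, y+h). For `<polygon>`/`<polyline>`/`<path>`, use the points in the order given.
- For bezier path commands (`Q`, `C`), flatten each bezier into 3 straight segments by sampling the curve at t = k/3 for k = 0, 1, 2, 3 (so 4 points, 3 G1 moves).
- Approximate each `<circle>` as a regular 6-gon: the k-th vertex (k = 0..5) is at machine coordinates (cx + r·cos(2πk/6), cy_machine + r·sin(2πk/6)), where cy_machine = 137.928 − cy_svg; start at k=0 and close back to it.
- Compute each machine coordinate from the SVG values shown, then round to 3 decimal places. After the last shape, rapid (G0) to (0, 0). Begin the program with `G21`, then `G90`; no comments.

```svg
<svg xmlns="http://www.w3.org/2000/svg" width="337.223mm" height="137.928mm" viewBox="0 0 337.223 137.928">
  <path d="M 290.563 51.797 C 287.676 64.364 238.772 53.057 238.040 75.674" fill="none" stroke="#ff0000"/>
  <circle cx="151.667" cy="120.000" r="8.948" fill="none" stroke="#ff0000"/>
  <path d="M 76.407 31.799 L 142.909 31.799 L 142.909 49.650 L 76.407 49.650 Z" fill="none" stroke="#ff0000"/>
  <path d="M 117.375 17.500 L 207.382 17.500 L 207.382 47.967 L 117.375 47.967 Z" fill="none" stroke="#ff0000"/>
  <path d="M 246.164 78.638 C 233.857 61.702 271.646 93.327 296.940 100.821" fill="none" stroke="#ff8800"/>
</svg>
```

G21
G90
G0 X290.563 Y86.131
M3 S251
G01 X275.825 Y79.381 F3893
G01 X251.341 Y75.704
G01 X238.040 Y62.254
M5
G0 X160.615 Y17.928
M3 S251
G01 X156.141 Y25.677 F3893
G01 X147.193 Y25.677
G01 X142.719 Y17.928
G01 X147.193 Y10.179
G01 X156.141 Y10.179
G01 X160.615 Y17.928
M5
G0 X76.407 Y106.129
M3 S251
G01 X142.909 Y106.129 F3893
G01 X142.909 Y88.278
G01 X76.407 Y88.278
G01 X76.407 Y106.129
M5
G0 X117.375 Y120.428
M3 S251
G01 X207.382 Y120.428 F3893
G01 X207.382 Y89.961
G01 X117.375 Y89.961
G01 X117.375 Y120.428
M5
G0 X246.164 Y59.290
M3 S840
G01 X248.237 Y62.731 F526
G01 X269.799 Y49.952
G01 X296.940 Y37.107
M5
G0 X0.000 Y0.000

Since the viewBox matches the mm dimensions, user units are millimetres directly. The only transform is the Y-flip y_m = 137.928 − y_svg.

Shape 1 is a cubic bezier drawn with `<path>`. Its stroke #ff0000 means engrave at S251, F3893. After flipping Y the toolpath is (290.563,86.131) → (275.825,79.381) → (251.341,75.704) → (238.040,62.254).

Shape 2 is a circle drawn with `<circle>`. Its stroke #ff0000 means engrave at S251, F3893. After flipping Y the toolpath is (160.615,17.928) → (156.141,25.677) → (147.193,25.677) → (142.719,17.928) → (147.193,10.179) → (156.141,10.179) → (160.615,17.928), returning to the start.

Shape 3 is a rectangle drawn with `<path>`. Its stroke #ff0000 means engrave at S251, F3893. After flipping Y the toolpath is (76.407,106.129) → (142.909,106.129) → (142.909,88.278) → (76.407,88.278) → (76.407,106.129), returning to the start.

Shape 4 is a rectangle drawn with `<path>`. Its stroke #ff0000 means engrave at S251, F3893. After flipping Y the toolpath is (117.375,120.428) → (207.382,120.428) → (207.382,89.961) → (117.375,89.961) → (117.375,120.428), returning to the start.

Shape 5 is a cubic bezier drawn with `<path>`. Its stroke #ff8800 means cut at S840, F526. After flipping Y the toolpath is (246.164,59.290) → (248.237,62.731) → (269.799,49.952) → (296.940,37.107).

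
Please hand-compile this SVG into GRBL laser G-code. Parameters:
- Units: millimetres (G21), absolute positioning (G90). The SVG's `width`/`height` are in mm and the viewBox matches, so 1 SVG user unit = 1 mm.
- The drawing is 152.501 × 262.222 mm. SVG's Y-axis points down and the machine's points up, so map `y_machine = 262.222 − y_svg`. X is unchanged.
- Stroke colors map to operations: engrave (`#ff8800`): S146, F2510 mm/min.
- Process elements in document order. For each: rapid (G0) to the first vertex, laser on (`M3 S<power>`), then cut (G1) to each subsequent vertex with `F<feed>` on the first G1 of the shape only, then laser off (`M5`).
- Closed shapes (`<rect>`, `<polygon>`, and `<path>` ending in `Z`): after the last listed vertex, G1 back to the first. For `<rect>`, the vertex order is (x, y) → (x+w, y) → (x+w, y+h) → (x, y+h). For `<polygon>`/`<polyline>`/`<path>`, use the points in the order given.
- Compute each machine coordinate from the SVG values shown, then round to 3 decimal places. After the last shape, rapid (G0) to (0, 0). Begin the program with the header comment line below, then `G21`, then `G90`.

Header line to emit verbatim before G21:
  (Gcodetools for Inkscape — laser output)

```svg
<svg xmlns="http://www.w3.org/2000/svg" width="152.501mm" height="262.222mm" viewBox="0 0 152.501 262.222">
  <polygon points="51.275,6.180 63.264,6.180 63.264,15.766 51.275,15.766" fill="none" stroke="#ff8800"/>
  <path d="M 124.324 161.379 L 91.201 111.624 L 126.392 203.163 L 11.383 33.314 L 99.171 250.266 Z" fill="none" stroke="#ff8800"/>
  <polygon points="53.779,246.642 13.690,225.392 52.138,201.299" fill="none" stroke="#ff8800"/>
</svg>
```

(Gcodetools for Inkscape — laser output)
G21
G90
G0 X51.275 Y256.042
M3 S146
G1 X63.264 Y256.042 F2510
G1 X63.264 Y246.456
G1 X51.275 Y246.456
G1 X51.275 Y256.042
M5
G0 X124.324 Y100.843
M3 S146
G1 X91.201 Y150.598 F2510
G1 X126.392 Y59.059
G1 X11.383 Y228.908
G1 X99.171 Y11.956
G1 X124.324 Y100.843
M5
G0 X53.779 Y15.580
M3 S146
G1 X13.690 Y36.830 F2510
G1 X52.138 Y60.923
G1 X53.779 Y15.580
M5
G0 X0.000 Y0.000

1 u = 1 mm; y_m = 262.222 − y.

[1] `<polygon>` rectangle, #ff8800→engrave S146 F2510: (51.275,256.042) → (63.264,256.042) → (63.264,246.456) → (51.275,246.456) → (51.275,256.042) (closed)

[2] `<path>` closed polygon, #ff8800→engrave S146 F2510: (124.324,100.843) → (91.201,150.598) → (126.392,59.059) → (11.383,228.908) → (99.171,11.956) → (124.324,100.843) (closed)

[3] `<polygon>` regular polygon, #ff8800→engrave S146 F2510: (53.779,15.580) → (13.690,36.830) → (52.138,60.923) → (53.779,15.580) (closed)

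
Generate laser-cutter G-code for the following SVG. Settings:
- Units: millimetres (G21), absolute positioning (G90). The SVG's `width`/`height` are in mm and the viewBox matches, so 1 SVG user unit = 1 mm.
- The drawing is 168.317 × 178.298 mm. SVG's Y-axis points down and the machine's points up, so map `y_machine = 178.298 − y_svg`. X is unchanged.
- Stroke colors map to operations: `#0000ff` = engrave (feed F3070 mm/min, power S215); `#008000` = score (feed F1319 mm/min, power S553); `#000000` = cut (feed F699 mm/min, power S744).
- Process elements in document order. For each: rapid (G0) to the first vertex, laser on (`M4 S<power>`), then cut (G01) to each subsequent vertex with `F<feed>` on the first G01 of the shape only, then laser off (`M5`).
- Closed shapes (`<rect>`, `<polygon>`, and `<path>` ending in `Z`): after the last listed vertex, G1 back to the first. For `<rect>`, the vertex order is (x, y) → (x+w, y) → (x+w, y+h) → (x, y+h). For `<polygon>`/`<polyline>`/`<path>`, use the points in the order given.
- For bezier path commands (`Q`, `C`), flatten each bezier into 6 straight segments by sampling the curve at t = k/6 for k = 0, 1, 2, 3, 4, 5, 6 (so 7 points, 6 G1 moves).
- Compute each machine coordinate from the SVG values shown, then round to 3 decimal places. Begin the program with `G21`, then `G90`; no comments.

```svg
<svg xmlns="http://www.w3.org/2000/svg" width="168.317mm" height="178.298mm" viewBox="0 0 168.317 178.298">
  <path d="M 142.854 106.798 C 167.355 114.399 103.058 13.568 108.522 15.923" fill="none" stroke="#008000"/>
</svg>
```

1 u = 1 mm; y_m = 178.298 − y.

[1] `<path>` cubic bezier, #008000→score S553 F1319: (142.854,71.500) → (148.439,75.756) → (143.628,92.205) → (132.827,114.970) → (120.439,138.172) → (110.869,155.933) → (108.522,162.375)

G21
G90
G0 X142.854 Y71.500
M4 S553
G01 X148.439 Y75.756 F1319
G01 X143.628 Y92.205
G01 X132.827 Y114.970
G01 X120.439 Y138.172
G01 X110.869 Y155.933
G01 X108.522 Y162.375
M5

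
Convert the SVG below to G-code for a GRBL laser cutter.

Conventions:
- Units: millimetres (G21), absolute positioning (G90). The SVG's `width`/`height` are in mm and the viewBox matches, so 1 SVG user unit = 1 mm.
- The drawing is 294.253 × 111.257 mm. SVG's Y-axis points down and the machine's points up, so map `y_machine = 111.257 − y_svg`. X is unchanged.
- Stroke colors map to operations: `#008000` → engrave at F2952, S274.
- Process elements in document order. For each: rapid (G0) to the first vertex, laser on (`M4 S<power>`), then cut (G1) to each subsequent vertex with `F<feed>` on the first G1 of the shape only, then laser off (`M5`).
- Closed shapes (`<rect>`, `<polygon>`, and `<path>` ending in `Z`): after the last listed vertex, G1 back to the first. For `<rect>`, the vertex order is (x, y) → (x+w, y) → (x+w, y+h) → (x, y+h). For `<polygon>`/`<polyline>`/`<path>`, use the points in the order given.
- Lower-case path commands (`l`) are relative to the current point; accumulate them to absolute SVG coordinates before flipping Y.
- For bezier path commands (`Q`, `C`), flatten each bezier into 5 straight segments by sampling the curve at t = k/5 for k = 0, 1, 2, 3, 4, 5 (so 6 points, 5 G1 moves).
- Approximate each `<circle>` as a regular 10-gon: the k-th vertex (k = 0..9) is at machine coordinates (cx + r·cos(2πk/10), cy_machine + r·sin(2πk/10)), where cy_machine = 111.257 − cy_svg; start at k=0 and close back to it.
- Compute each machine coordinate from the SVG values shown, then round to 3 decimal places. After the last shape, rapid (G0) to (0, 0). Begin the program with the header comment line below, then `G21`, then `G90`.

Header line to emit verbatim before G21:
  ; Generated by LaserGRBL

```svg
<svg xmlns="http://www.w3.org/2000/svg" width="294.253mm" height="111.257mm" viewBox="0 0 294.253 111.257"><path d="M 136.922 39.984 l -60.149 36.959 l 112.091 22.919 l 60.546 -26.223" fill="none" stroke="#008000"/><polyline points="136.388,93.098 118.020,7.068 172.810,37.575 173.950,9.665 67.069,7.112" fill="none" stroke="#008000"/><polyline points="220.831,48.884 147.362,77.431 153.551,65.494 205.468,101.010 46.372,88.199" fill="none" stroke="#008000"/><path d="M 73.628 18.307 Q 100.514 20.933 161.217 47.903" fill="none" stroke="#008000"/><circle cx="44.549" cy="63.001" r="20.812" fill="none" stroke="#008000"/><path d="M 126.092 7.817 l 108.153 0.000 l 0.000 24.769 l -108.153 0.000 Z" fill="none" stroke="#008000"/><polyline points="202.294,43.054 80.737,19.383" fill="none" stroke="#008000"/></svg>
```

viewBox `0 0 294.253 111.257` with mm width/height → 1 unit = 1 mm. Flip: y_m = 111.257 − y_svg.

**Shape 1** — `<path>` open polyline, stroke `#008000` → engrave (S274, F2952). Machine vertices: (136.922,71.273) → (76.773,34.314) → (188.864,11.395) → (249.410,37.618). Open path.

**Shape 2** — `<polyline>` open polyline, stroke `#008000` → engrave (S274, F2952). Machine vertices: (136.388,18.159) → (118.020,104.189) → (172.810,73.682) → (173.950,101.592) → (67.069,104.145). Open path.

**Shape 3** — `<polyline>` open polyline, stroke `#008000` → engrave (S274, F2952). Machine vertices: (220.831,62.373) → (147.362,33.826) → (153.551,45.763) → (205.468,10.247) → (46.372,23.058). Open path.

**Shape 4** — `<path>` quadratic bezier, stroke `#008000` → engrave (S274, F2952). Control points (SVG): P0=(73.628,18.307), P1=(100.514,20.933), P2=(161.217,47.903); sampled at t=k/5. Machine vertices: (73.628,92.950) → (85.735,90.926) → (100.548,86.954) → (118.065,81.035) → (138.288,73.168) → (161.217,63.354). Open path.

**Shape 5** — `<circle>` circle, stroke `#008000` → engrave (S274, F2952). Machine vertices: (65.361,48.256) → (61.386,60.489) → (50.980,68.049) → (38.118,68.049) → (27.712,60.489) → (23.737,48.256) → (27.712,36.023) → (38.118,28.463) → (50.980,28.463) → (61.386,36.023) → (65.361,48.256). Closed: final G1 returns to the first vertex.

**Shape 6** — `<path>` rectangle, stroke `#008000` → engrave (S274, F2952). Machine vertices: (126.092,103.440) → (234.245,103.440) → (234.245,78.671) → (126.092,78.671) → (126.092,103.440). Closed: final G1 returns to the first vertex.

**Shape 7** — `<polyline>` line segment, stroke `#008000` → engrave (S274, F2952). Machine vertices: (202.294,68.203) → (80.737,91.874). Open path.

; Generated by LaserGRBL
G21
G90
G0 X136.922 Y71.273
M4 S274
G1 X76.773 Y34.314 F2952
G1 X188.864 Y11.395
G1 X249.410 Y37.618
M5
G0 X136.388 Y18.159
M4 S274
G1 X118.020 Y104.189 F2952
G1 X172.810 Y73.682
G1 X173.950 Y101.592
G1 X67.069 Y104.145
M5
G0 X220.831 Y62.373
M4 S274
G1 X147.362 Y33.826 F2952
G1 X153.551 Y45.763
G1 X205.468 Y10.247
G1 X46.372 Y23.058
M5
G0 X73.628 Y92.950
M4 S274
G1 X85.735 Y90.926 F2952
G1 X100.548 Y86.954
G1 X118.065 Y81.035
G1 X138.288 Y73.168
G1 X161.217 Y63.354
M5
G0 X65.361 Y48.256
M4 S274
G1 X61.386 Y60.489 F2952
G1 X50.980 Y68.049
G1 X38.118 Y68.049
G1 X27.712 Y60.489
G1 X23.737 Y48.256
G1 X27.712 Y36.023
G1 X38.118 Y28.463
G1 X50.980 Y28.463
G1 X61.386 Y36.023
G1 X65.361 Y48.256
M5
G0 X126.092 Y103.440
M4 S274
G1 X234.245 Y103.440 F2952
G1 X234.245 Y78.671
G1 X126.092 Y78.671
G1 X126.092 Y103.440
M5
G0 X202.294 Y68.203
M4 S274
G1 X80.737 Y91.874 F2952
M5
G0 X0.000 Y0.000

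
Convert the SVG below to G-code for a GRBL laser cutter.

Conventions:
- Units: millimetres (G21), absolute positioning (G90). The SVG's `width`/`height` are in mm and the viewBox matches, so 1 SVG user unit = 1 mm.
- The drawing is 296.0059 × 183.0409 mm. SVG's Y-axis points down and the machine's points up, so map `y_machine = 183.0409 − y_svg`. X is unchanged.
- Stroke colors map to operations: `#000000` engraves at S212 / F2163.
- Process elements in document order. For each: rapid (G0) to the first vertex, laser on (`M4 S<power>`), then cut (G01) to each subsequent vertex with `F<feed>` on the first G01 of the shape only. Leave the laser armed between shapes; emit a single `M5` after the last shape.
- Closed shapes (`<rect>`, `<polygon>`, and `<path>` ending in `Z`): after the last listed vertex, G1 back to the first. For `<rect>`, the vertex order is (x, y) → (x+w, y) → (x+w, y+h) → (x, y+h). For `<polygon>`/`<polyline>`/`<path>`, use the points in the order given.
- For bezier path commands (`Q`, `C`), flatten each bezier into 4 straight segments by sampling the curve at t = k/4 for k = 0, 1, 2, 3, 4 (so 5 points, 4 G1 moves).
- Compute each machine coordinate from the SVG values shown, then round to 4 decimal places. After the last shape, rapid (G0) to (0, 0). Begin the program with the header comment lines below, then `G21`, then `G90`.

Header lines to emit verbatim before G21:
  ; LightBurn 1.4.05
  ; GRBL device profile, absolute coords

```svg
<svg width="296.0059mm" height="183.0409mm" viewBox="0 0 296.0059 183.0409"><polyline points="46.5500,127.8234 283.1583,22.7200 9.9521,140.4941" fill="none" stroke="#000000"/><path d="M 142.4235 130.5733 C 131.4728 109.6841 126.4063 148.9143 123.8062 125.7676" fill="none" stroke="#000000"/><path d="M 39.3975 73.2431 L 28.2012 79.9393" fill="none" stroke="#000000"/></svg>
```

; LightBurn 1.4.05
; GRBL device profile, absolute coords
G21
G90
G0 X46.5500 Y55.2175
M4 S212
G01 X283.1583 Y160.3209 F2163
G01 X9.9521 Y42.5468
G0 X142.4235 Y52.4676
M4 S212
G01 X135.2604 Y58.7761 F2163
G01 X129.9834 Y54.0239
G01 X126.2721 Y49.6949
G01 X123.8062 Y57.2733
G0 X39.3975 Y109.7978
M4 S212
G01 X28.2012 Y103.1016 F2163
M5
G0 X0.0000 Y0.0000

Since the viewBox matches the mm dimensions, user units are millimetres directly. The only transform is the Y-flip y_m = 183.0409 − y_svg.

Shape 1 is a open polyline drawn with `<polyline>`. Its stroke #000000 means engrave at S212, F2163. After flipping Y the toolpath is (46.5500,55.2175) → (283.1583,160.3209) → (9.9521,42.5468).

Shape 2 is a cubic bezier drawn with `<path>`. Its stroke #000000 means engrave at S212, F2163. After flipping Y the toolpath is (142.4235,52.4676) → (135.2604,58.7761) → (129.9834,54.0239) → (126.2721,49.6949) → (123.8062,57.2733).

Shape 3 is a line segment drawn with `<path>`. Its stroke #000000 means engrave at S212, F2163. After flipping Y the toolpath is (39.3975,109.7978) → (28.2012,103.1016).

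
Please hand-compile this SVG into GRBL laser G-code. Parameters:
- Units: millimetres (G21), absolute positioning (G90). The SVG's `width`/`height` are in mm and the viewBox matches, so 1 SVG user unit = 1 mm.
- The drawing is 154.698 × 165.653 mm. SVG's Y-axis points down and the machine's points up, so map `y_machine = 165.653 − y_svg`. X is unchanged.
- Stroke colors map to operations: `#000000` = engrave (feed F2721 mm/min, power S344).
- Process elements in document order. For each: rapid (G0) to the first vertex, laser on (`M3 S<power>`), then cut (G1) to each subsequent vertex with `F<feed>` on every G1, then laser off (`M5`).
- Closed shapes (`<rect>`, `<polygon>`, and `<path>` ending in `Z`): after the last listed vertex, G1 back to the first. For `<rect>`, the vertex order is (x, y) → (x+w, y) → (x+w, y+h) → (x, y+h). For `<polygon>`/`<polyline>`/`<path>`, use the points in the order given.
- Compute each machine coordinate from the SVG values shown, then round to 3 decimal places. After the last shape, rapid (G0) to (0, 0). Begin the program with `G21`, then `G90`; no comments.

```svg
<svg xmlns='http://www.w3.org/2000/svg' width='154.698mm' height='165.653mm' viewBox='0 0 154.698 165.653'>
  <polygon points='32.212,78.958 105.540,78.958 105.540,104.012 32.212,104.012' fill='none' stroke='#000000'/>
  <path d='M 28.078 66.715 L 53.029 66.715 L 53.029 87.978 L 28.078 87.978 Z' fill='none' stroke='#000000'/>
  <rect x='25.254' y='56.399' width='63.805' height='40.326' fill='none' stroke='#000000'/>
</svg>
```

Since the viewBox matches the mm dimensions, user units are millimetres directly. The only transform is the Y-flip y_m = 165.653 − y_svg.

Shape 1 is a rectangle drawn with `<polygon>`. Its stroke #000000 means engrave at S344, F2721. After flipping Y the toolpath is (32.212,86.695) → (105.540,86.695) → (105.540,61.641) → (32.212,61.641) → (32.212,86.695), returning to the start.

Shape 2 is a rectangle drawn with `<path>`. Its stroke #000000 means engrave at S344, F2721. After flipping Y the toolpath is (28.078,98.938) → (53.029,98.938) → (53.029,77.675) → (28.078,77.675) → (28.078,98.938), returning to the start.

Shape 3 is a rectangle drawn with `<rect>`. Its stroke #000000 means engrave at S344, F2721. After flipping Y the toolpath is (25.254,109.254) → (89.059,109.254) → (89.059,68.928) → (25.254,68.928) → (25.254,109.254), returning to the start.

G21
G90
G0 X32.212 Y86.695
M3 S344
G1 X105.540 Y86.695 F2721
G1 X105.540 Y61.641 F2721
G1 X32.212 Y61.641 F2721
G1 X32.212 Y86.695 F2721
M5
G0 X28.078 Y98.938
M3 S344
G1 X53.029 Y98.938 F2721
G1 X53.029 Y77.675 F2721
G1 X28.078 Y77.675 F2721
G1 X28.078 Y98.938 F2721
M5
G0 X25.254 Y109.254
M3 S344
G1 X89.059 Y109.254 F2721
G1 X89.059 Y68.928 F2721
G1 X25.254 Y68.928 F2721
G1 X25.254 Y109.254 F2721
M5
G0 X0.000 Y0.000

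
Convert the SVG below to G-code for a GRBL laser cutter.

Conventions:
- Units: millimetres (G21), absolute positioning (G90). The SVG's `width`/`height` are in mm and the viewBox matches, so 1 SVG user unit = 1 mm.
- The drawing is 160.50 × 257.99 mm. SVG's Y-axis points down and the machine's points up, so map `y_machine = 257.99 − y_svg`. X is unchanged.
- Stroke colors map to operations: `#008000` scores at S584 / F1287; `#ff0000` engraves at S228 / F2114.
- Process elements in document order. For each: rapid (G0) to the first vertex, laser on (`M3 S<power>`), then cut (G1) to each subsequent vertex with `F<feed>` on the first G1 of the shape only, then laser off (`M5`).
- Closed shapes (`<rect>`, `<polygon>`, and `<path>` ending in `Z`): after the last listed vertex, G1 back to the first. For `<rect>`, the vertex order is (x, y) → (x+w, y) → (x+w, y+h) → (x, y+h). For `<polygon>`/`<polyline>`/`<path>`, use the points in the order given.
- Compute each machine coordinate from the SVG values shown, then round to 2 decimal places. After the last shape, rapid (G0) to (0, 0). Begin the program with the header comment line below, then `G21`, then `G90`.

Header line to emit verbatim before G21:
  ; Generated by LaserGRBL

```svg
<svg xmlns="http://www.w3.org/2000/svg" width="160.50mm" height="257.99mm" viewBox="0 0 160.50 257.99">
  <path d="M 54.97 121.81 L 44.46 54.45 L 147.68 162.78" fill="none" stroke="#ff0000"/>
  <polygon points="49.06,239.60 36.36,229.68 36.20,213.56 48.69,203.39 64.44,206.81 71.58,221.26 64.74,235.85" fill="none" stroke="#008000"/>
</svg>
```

; Generated by LaserGRBL
G21
G90
G0 X54.97 Y136.18
M3 S228
G1 X44.46 Y203.54 F2114
G1 X147.68 Y95.21
M5
G0 X49.06 Y18.39
M3 S584
G1 X36.36 Y28.31 F1287
G1 X36.20 Y44.43
G1 X48.69 Y54.60
G1 X64.44 Y51.18
G1 X71.58 Y36.73
G1 X64.74 Y22.14
G1 X49.06 Y18.39
M5
G0 X0.00 Y0.00

Since the viewBox matches the mm dimensions, user units are millimetres directly. The only transform is the Y-flip y_m = 257.99 − y_svg.

Shape 1 is a open polyline drawn with `<path>`. Its stroke #ff0000 means engrave at S228, F2114. After flipping Y the toolpath is (54.97,136.18) → (44.46,203.54) → (147.68,95.21).

Shape 2 is a regular polygon drawn with `<polygon>`. Its stroke #008000 means score at S584, F1287. After flipping Y the toolpath is (49.06,18.39) → (36.36,28.31) → (36.20,44.43) → (48.69,54.60) → (64.44,51.18) → (71.58,36.73) → (64.74,22.14) → (49.06,18.39), returning to the start.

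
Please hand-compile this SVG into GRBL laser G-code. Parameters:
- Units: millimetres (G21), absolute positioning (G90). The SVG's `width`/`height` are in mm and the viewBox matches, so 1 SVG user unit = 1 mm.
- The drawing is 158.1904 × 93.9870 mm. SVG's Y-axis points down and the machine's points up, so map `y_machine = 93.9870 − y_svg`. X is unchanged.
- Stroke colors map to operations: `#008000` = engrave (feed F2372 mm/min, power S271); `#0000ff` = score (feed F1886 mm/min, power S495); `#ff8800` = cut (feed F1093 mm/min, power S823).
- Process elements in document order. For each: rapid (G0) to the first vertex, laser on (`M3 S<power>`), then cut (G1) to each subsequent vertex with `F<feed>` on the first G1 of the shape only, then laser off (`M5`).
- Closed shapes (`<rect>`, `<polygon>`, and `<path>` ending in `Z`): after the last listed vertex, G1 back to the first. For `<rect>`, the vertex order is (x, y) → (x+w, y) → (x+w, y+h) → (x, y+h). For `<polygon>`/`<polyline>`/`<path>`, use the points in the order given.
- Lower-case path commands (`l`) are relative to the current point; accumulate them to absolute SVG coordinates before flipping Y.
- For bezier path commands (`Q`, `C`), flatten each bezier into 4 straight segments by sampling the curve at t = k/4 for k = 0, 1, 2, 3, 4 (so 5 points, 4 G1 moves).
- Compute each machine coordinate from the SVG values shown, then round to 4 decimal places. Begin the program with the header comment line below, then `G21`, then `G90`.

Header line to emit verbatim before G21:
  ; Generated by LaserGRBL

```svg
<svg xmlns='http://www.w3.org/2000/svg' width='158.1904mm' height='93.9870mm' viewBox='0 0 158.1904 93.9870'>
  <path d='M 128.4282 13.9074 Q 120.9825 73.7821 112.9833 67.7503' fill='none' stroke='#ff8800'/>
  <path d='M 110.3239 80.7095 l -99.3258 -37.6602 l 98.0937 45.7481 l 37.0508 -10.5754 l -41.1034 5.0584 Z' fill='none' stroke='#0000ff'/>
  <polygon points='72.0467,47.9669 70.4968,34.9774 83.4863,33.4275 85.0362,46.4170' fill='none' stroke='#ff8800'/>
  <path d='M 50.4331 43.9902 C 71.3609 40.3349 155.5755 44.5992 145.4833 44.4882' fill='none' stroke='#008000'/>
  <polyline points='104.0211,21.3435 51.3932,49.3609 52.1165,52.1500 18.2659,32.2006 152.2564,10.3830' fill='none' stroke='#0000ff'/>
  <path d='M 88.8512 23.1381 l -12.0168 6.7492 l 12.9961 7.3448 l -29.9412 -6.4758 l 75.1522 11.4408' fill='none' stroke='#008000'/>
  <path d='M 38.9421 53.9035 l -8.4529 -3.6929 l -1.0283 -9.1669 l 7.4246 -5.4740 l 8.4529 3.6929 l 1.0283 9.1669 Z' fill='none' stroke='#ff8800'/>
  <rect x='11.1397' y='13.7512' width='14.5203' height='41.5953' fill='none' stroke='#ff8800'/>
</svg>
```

1 u = 1 mm; y_m = 93.9870 − y.

[1] `<path>` quadratic bezier, #ff8800→cut S823 F1093: (128.4282,80.0796) → (124.6708,54.2614) → (120.8441,36.6815) → (116.9483,27.3400) → (112.9833,26.2367)

[2] `<path>` closed polygon, #0000ff→score S495 F1886: (110.3239,13.2775) → (10.9981,50.9377) → (109.0918,5.1896) → (146.1426,15.7650) → (105.0392,10.7066) → (110.3239,13.2775) (closed)

[3] `<polygon>` regular polygon, #ff8800→cut S823 F1093: (72.0467,46.0201) → (70.4968,59.0096) → (83.4863,60.5595) → (85.0362,47.5700) → (72.0467,46.0201) (closed)

[4] `<path>` cubic bezier, #008000→engrave S271 F2372: (50.4331,49.9968) → (75.5328,51.4455) → (109.5907,51.0769) → (137.8323,50.0438) → (145.4833,49.4988)

[5] `<polyline>` open polyline, #0000ff→score S495 F1886: (104.0211,72.6435) → (51.3932,44.6261) → (52.1165,41.8370) → (18.2659,61.7864) → (152.2564,83.6040)

[6] `<path>` open polyline, #008000→engrave S271 F2372: (88.8512,70.8489) → (76.8344,64.0997) → (89.8305,56.7549) → (59.8893,63.2307) → (135.0415,51.7899)

[7] `<path>` regular polygon, #ff8800→cut S823 F1093: (38.9421,40.0835) → (30.4892,43.7764) → (29.4609,52.9433) → (36.8855,58.4173) → (45.3384,54.7244) → (46.3667,45.5575) → (38.9421,40.0835) (closed)

[8] `<rect>` rectangle, #ff8800→cut S823 F1093: (11.1397,80.2358) → (25.6600,80.2358) → (25.6600,38.6405) → (11.1397,38.6405) → (11.1397,80.2358) (closed)

; Generated by LaserGRBL
G21
G90
G0 X128.4282 Y80.0796
M3 S823
G1 X124.6708 Y54.2614 F1093
G1 X120.8441 Y36.6815
G1 X116.9483 Y27.3400
G1 X112.9833 Y26.2367
M5
G0 X110.3239 Y13.2775
M3 S495
G1 X10.9981 Y50.9377 F1886
G1 X109.0918 Y5.1896
G1 X146.1426 Y15.7650
G1 X105.0392 Y10.7066
G1 X110.3239 Y13.2775
M5
G0 X72.0467 Y46.0201
M3 S823
G1 X70.4968 Y59.0096 F1093
G1 X83.4863 Y60.5595
G1 X85.0362 Y47.5700
G1 X72.0467 Y46.0201
M5
G0 X50.4331 Y49.9968
M3 S271
G1 X75.5328 Y51.4455 F2372
G1 X109.5907 Y51.0769
G1 X137.8323 Y50.0438
G1 X145.4833 Y49.4988
M5
G0 X104.0211 Y72.6435
M3 S495
G1 X51.3932 Y44.6261 F1886
G1 X52.1165 Y41.8370
G1 X18.2659 Y61.7864
G1 X152.2564 Y83.6040
M5
G0 X88.8512 Y70.8489
M3 S271
G1 X76.8344 Y64.0997 F2372
G1 X89.8305 Y56.7549
G1 X59.8893 Y63.2307
G1 X135.0415 Y51.7899
M5
G0 X38.9421 Y40.0835
M3 S823
G1 X30.4892 Y43.7764 F1093
G1 X29.4609 Y52.9433
G1 X36.8855 Y58.4173
G1 X45.3384 Y54.7244
G1 X46.3667 Y45.5575
G1 X38.9421 Y40.0835
M5
G0 X11.1397 Y80.2358
M3 S823
G1 X25.6600 Y80.2358 F1093
G1 X25.6600 Y38.6405
G1 X11.1397 Y38.6405
G1 X11.1397 Y80.2358
M5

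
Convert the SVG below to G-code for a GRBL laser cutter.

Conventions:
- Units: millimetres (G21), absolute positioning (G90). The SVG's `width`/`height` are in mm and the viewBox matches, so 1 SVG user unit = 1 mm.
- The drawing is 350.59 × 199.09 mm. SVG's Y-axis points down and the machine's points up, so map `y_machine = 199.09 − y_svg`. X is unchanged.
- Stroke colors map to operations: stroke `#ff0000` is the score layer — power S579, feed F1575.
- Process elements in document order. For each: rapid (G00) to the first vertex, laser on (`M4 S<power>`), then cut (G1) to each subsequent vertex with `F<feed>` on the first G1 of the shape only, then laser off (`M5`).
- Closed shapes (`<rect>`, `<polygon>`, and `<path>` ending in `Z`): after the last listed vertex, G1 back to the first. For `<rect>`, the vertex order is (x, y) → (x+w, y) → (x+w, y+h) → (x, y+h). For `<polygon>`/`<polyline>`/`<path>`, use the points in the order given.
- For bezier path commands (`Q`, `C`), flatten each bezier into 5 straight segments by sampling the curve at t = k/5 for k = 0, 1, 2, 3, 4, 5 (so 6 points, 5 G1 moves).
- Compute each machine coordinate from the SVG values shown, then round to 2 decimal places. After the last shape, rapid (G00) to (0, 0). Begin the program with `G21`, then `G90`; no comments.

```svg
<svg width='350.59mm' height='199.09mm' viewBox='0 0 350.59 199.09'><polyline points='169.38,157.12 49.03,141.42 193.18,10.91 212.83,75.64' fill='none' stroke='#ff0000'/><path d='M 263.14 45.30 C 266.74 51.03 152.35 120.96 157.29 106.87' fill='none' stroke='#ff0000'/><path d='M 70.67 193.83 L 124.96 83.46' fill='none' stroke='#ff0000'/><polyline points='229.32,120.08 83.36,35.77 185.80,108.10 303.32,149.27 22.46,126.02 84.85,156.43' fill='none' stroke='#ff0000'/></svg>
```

1 u = 1 mm; y_m = 199.09 − y.

[1] `<polyline>` open polyline, #ff0000→score S579 F1575: (169.38,41.97) → (49.03,57.67) → (193.18,188.18) → (212.83,123.45)

[2] `<path>` cubic bezier, #ff0000→score S579 F1575: (263.14,153.79) → (253.04,143.83) → (226.01,125.58) → (193.45,106.16) → (166.75,92.66) → (157.29,92.22)

[3] `<path>` line segment, #ff0000→score S579 F1575: (70.67,5.26) → (124.96,115.63)

[4] `<polyline>` open polyline, #ff0000→score S579 F1575: (229.32,79.01) → (83.36,163.32) → (185.80,90.99) → (303.32,49.82) → (22.46,73.07) → (84.85,42.66)

G21
G90
G00 X169.38 Y41.97
M4 S579
G1 X49.03 Y57.67 F1575
G1 X193.18 Y188.18
G1 X212.83 Y123.45
M5
G00 X263.14 Y153.79
M4 S579
G1 X253.04 Y143.83 F1575
G1 X226.01 Y125.58
G1 X193.45 Y106.16
G1 X166.75 Y92.66
G1 X157.29 Y92.22
M5
G00 X70.67 Y5.26
M4 S579
G1 X124.96 Y115.63 F1575
M5
G00 X229.32 Y79.01
M4 S579
G1 X83.36 Y163.32 F1575
G1 X185.80 Y90.99
G1 X303.32 Y49.82
G1 X22.46 Y73.07
G1 X84.85 Y42.66
M5
G00 X0.00 Y0.00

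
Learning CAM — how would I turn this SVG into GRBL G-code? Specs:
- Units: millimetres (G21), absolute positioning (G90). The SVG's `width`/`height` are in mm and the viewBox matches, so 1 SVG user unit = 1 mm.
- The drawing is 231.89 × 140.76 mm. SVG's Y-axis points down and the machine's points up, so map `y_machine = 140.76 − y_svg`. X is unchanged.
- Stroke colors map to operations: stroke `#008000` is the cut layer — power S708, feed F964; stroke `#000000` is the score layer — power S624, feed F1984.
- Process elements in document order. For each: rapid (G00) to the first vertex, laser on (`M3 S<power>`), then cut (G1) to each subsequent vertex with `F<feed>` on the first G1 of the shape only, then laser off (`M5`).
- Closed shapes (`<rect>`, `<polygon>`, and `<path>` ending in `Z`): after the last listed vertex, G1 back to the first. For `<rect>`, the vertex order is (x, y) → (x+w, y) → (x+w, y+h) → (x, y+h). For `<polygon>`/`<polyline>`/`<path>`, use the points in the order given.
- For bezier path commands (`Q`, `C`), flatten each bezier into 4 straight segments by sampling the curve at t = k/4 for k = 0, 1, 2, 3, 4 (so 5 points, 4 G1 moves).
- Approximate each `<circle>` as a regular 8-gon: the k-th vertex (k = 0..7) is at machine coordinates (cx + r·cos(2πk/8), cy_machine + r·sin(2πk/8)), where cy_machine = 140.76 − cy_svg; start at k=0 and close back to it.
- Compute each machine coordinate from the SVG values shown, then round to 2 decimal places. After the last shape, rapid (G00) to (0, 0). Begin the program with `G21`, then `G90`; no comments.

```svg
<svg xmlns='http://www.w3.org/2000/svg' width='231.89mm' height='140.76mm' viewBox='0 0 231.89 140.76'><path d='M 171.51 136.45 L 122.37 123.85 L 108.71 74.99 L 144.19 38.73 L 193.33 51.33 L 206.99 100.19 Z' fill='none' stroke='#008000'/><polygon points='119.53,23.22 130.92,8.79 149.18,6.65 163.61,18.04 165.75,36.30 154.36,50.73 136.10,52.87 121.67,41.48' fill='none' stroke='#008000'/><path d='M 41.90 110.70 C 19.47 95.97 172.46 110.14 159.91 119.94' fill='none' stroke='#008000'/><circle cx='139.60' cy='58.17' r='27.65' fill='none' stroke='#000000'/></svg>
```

G21
G90
G00 X171.51 Y4.31
M3 S708
G1 X122.37 Y16.91 F964
G1 X108.71 Y65.77
G1 X144.19 Y102.03
G1 X193.33 Y89.43
G1 X206.99 Y40.57
G1 X171.51 Y4.31
M5
G00 X119.53 Y117.54
M3 S708
G1 X130.92 Y131.97 F964
G1 X149.18 Y134.11
G1 X163.61 Y122.72
G1 X165.75 Y104.46
G1 X154.36 Y90.03
G1 X136.10 Y87.89
G1 X121.67 Y99.28
G1 X119.53 Y117.54
M5
G00 X41.90 Y30.06
M3 S708
G1 X52.64 Y36.21 F964
G1 X97.20 Y34.64
G1 X143.61 Y28.47
G1 X159.91 Y20.82
M5
G00 X167.25 Y82.59
M3 S624
G1 X159.15 Y102.14 F1984
G1 X139.60 Y110.24
G1 X120.05 Y102.14
G1 X111.95 Y82.59
G1 X120.05 Y63.04
G1 X139.60 Y54.94
G1 X159.15 Y63.04
G1 X167.25 Y82.59
M5
G00 X0.00 Y0.00

viewBox `0 0 231.89 140.76` with mm width/height → 1 unit = 1 mm. Flip: y_m = 140.76 − y_svg.

**Shape 1** — `<path>` regular polygon, stroke `#008000` → cut (S708, F964). Machine vertices: (171.51,4.31) → (122.37,16.91) → (108.71,65.77) → (144.19,102.03) → (193.33,89.43) → (206.99,40.57) → (171.51,4.31). Closed: final G1 returns to the first vertex.

**Shape 2** — `<polygon>` regular polygon, stroke `#008000` → cut (S708, F964). Machine vertices: (119.53,117.54) → (130.92,131.97) → (149.18,134.11) → (163.61,122.72) → (165.75,104.46) → (154.36,90.03) → (136.10,87.89) → (121.67,99.28) → (119.53,117.54). Closed: final G1 returns to the first vertex.

**Shape 3** — `<path>` cubic bezier, stroke `#008000` → cut (S708, F964). Control points (SVG): P0=(41.90,110.70), P1=(19.47,95.97), P2=(172.46,110.14), P3=(159.91,119.94); sampled at t=k/4. Machine vertices: (41.90,30.06) → (52.64,36.21) → (97.20,34.64) → (143.61,28.47) → (159.91,20.82). Open path.

**Shape 4** — `<circle>` circle, stroke `#000000` → score (S624, F1984). Machine vertices: (167.25,82.59) → (159.15,102.14) → (139.60,110.24) → (120.05,102.14) → (111.95,82.59) → (120.05,63.04) → (139.60,54.94) → (159.15,63.04) → (167.25,82.59). Closed: final G1 returns to the first vertex.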